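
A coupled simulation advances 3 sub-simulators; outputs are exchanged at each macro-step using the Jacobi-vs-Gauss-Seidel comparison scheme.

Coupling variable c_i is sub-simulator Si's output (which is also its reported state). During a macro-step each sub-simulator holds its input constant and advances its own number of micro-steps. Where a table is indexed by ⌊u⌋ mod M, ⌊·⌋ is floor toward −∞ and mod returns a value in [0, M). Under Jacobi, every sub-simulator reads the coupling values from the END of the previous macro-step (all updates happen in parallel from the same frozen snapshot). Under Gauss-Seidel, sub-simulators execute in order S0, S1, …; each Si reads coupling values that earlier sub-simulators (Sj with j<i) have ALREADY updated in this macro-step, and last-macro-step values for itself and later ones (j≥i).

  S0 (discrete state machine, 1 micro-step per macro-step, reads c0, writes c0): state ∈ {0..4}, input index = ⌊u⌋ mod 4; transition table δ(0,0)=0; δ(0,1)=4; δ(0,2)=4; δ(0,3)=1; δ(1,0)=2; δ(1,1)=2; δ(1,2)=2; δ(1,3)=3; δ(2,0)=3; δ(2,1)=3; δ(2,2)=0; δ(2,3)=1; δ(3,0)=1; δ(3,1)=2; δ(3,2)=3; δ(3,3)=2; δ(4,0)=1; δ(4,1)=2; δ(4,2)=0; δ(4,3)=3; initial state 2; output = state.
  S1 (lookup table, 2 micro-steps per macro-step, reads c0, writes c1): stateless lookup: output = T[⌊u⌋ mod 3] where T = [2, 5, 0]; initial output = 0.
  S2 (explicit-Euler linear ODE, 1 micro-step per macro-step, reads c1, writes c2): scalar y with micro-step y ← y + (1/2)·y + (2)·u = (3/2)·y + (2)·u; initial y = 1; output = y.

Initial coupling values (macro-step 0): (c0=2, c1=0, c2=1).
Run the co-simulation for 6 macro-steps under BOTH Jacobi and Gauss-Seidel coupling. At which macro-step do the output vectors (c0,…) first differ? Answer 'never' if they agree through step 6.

[Jacobi] macro 1: S0 reads c0=2 → after 1×micro: 0; S1 reads c0=2 → after 2×micro: 0; S2 reads c1=0 → after 1×micro: 3/2 ⇒ (c0=0, c1=0, c2=3/2)
[Jacobi] macro 2: S0 reads c0=0 → after 1×micro: 0; S1 reads c0=0 → after 2×micro: 2; S2 reads c1=0 → after 1×micro: 9/4 ⇒ (c0=0, c1=2, c2=9/4)
[Jacobi] macro 3: S0 reads c0=0 → after 1×micro: 0; S1 reads c0=0 → after 2×micro: 2; S2 reads c1=2 → after 1×micro: 59/8 ⇒ (c0=0, c1=2, c2=59/8)
[Jacobi] macro 4: S0 reads c0=0 → after 1×micro: 0; S1 reads c0=0 → after 2×micro: 2; S2 reads c1=2 → after 1×micro: 241/16 ⇒ (c0=0, c1=2, c2=241/16)
[Jacobi] macro 5: S0 reads c0=0 → after 1×micro: 0; S1 reads c0=0 → after 2×micro: 2; S2 reads c1=2 → after 1×micro: 851/32 ⇒ (c0=0, c1=2, c2=851/32)
[Jacobi] macro 6: S0 reads c0=0 → after 1×micro: 0; S1 reads c0=0 → after 2×micro: 2; S2 reads c1=2 → after 1×micro: 2809/64 ⇒ (c0=0, c1=2, c2=2809/64)
[Gauss-Seidel] macro 1: S0 reads c0=2 → after 1×micro: 0; S1 reads c0=0 → after 2×micro: 2; S2 reads c1=2 → after 1×micro: 11/2 ⇒ (c0=0, c1=2, c2=11/2)
[Gauss-Seidel] macro 2: S0 reads c0=0 → after 1×micro: 0; S1 reads c0=0 → after 2×micro: 2; S2 reads c1=2 → after 1×micro: 49/4 ⇒ (c0=0, c1=2, c2=49/4)
[Gauss-Seidel] macro 3: S0 reads c0=0 → after 1×micro: 0; S1 reads c0=0 → after 2×micro: 2; S2 reads c1=2 → after 1×micro: 179/8 ⇒ (c0=0, c1=2, c2=179/8)
[Gauss-Seidel] macro 4: S0 reads c0=0 → after 1×micro: 0; S1 reads c0=0 → after 2×micro: 2; S2 reads c1=2 → after 1×micro: 601/16 ⇒ (c0=0, c1=2, c2=601/16)
[Gauss-Seidel] macro 5: S0 reads c0=0 → after 1×micro: 0; S1 reads c0=0 → after 2×micro: 2; S2 reads c1=2 → after 1×micro: 1931/32 ⇒ (c0=0, c1=2, c2=1931/32)
[Gauss-Seidel] macro 6: S0 reads c0=0 → after 1×micro: 0; S1 reads c0=0 → after 2×micro: 2; S2 reads c1=2 → after 1×micro: 6049/64 ⇒ (c0=0, c1=2, c2=6049/64)

first divergence at macro-step: 1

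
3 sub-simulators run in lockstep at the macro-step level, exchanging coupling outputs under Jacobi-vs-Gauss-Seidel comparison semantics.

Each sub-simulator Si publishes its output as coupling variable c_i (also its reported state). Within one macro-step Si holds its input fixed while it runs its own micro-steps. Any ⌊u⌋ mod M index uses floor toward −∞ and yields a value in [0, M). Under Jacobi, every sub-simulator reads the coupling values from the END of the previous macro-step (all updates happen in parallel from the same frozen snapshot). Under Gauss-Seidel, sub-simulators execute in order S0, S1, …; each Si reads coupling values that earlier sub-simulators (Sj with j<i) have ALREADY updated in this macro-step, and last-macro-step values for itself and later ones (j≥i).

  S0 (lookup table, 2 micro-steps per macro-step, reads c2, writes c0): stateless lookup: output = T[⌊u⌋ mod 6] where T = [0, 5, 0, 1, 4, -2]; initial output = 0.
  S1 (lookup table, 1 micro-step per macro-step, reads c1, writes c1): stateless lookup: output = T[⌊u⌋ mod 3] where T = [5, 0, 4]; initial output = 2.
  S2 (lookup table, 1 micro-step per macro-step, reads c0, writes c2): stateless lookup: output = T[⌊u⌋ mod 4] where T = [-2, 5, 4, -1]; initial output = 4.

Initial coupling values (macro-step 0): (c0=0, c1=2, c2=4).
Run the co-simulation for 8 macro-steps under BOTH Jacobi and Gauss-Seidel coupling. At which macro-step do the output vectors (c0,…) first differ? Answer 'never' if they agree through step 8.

first divergence at macro-step: never

[Jacobi] macro 1: S0 reads c2=4 → after 2×micro: 4; S1 reads c1=2 → after 1×micro: 4; S2 reads c0=0 → after 1×micro: -2 ⇒ (c0=4, c1=4, c2=-2)
[Jacobi] macro 2: S0 reads c2=-2 → after 2×micro: 4; S1 reads c1=4 → after 1×micro: 0; S2 reads c0=4 → after 1×micro: -2 ⇒ (c0=4, c1=0, c2=-2)
[Jacobi] macro 3: S0 reads c2=-2 → after 2×micro: 4; S1 reads c1=0 → after 1×micro: 5; S2 reads c0=4 → after 1×micro: -2 ⇒ (c0=4, c1=5, c2=-2)
[Jacobi] macro 4: S0 reads c2=-2 → after 2×micro: 4; S1 reads c1=5 → after 1×micro: 4; S2 reads c0=4 → after 1×micro: -2 ⇒ (c0=4, c1=4, c2=-2)
[Jacobi] macro 5: S0 reads c2=-2 → after 2×micro: 4; S1 reads c1=4 → after 1×micro: 0; S2 reads c0=4 → after 1×micro: -2 ⇒ (c0=4, c1=0, c2=-2)
[Jacobi] macro 6: S0 reads c2=-2 → after 2×micro: 4; S1 reads c1=0 → after 1×micro: 5; S2 reads c0=4 → after 1×micro: -2 ⇒ (c0=4, c1=5, c2=-2)
[Jacobi] macro 7: S0 reads c2=-2 → after 2×micro: 4; S1 reads c1=5 → after 1×micro: 4; S2 reads c0=4 → after 1×micro: -2 ⇒ (c0=4, c1=4, c2=-2)
[Jacobi] macro 8: S0 reads c2=-2 → after 2×micro: 4; S1 reads c1=4 → after 1×micro: 0; S2 reads c0=4 → after 1×micro: -2 ⇒ (c0=4, c1=0, c2=-2)
[Gauss-Seidel] macro 1: S0 reads c2=4 → after 2×micro: 4; S1 reads c1=2 → after 1×micro: 4; S2 reads c0=4 → after 1×micro: -2 ⇒ (c0=4, c1=4, c2=-2)
[Gauss-Seidel] macro 2: S0 reads c2=-2 → after 2×micro: 4; S1 reads c1=4 → after 1×micro: 0; S2 reads c0=4 → after 1×micro: -2 ⇒ (c0=4, c1=0, c2=-2)
[Gauss-Seidel] macro 3: S0 reads c2=-2 → after 2×micro: 4; S1 reads c1=0 → after 1×micro: 5; S2 reads c0=4 → after 1×micro: -2 ⇒ (c0=4, c1=5, c2=-2)
[Gauss-Seidel] macro 4: S0 reads c2=-2 → after 2×micro: 4; S1 reads c1=5 → after 1×micro: 4; S2 reads c0=4 → after 1×micro: -2 ⇒ (c0=4, c1=4, c2=-2)
[Gauss-Seidel] macro 5: S0 reads c2=-2 → after 2×micro: 4; S1 reads c1=4 → after 1×micro: 0; S2 reads c0=4 → after 1×micro: -2 ⇒ (c0=4, c1=0, c2=-2)
[Gauss-Seidel] macro 6: S0 reads c2=-2 → after 2×micro: 4; S1 reads c1=0 → after 1×micro: 5; S2 reads c0=4 → after 1×micro: -2 ⇒ (c0=4, c1=5, c2=-2)
[Gauss-Seidel] macro 7: S0 reads c2=-2 → after 2×micro: 4; S1 reads c1=5 → after 1×micro: 4; S2 reads c0=4 → after 1×micro: -2 ⇒ (c0=4, c1=4, c2=-2)
[Gauss-Seidel] macro 8: S0 reads c2=-2 → after 2×micro: 4; S1 reads c1=4 → after 1×micro: 0; S2 reads c0=4 → after 1×micro: -2 ⇒ (c0=4, c1=0, c2=-2)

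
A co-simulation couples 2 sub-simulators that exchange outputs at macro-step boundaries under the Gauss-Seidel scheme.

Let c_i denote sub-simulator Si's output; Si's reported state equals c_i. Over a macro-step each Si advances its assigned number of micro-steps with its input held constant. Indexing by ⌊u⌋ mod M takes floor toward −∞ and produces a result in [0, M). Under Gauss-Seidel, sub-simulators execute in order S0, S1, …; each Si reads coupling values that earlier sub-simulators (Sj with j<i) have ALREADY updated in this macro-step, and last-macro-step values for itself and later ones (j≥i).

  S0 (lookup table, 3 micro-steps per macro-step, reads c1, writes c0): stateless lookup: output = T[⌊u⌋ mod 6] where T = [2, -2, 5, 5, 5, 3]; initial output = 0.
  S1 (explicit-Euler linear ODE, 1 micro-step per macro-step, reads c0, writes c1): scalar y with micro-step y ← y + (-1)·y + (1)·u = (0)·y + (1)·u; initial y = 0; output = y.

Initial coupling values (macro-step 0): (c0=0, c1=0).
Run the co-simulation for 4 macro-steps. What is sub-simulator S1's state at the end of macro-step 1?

S1 state at macro-step 1 = 2

macro 1: S0 reads c1=0 → after 3×micro: 2; S1 reads c0=2 → after 1×micro: 2 ⇒ (c0=2, c1=2)
macro 2: S0 reads c1=2 → after 3×micro: 5; S1 reads c0=5 → after 1×micro: 5 ⇒ (c0=5, c1=5)
macro 3: S0 reads c1=5 → after 3×micro: 3; S1 reads c0=3 → after 1×micro: 3 ⇒ (c0=3, c1=3)
macro 4: S0 reads c1=3 → after 3×micro: 5; S1 reads c0=5 → after 1×micro: 5 ⇒ (c0=5, c1=5)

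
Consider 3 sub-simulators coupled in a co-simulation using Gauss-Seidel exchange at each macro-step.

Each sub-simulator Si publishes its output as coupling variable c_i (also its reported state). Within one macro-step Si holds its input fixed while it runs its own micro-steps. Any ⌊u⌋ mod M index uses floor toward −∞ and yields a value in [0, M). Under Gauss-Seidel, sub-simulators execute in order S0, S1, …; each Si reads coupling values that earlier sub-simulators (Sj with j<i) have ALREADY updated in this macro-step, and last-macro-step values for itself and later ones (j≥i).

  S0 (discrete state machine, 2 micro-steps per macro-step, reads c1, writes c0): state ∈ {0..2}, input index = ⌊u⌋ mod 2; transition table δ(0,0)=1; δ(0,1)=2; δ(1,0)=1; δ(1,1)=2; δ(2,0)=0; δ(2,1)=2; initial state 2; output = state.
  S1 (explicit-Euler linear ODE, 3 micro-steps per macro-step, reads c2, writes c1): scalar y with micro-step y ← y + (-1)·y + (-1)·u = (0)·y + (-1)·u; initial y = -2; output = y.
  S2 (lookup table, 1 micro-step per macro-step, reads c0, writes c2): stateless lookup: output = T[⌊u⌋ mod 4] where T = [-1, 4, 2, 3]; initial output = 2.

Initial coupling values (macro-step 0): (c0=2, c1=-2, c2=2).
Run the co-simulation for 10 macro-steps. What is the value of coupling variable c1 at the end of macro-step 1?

c1 at macro-step 1 = -2

macro 1: S0 reads c1=-2 → after 2×micro: 1; S1 reads c2=2 → after 3×micro: -2; S2 reads c0=1 → after 1×micro: 4 ⇒ (c0=1, c1=-2, c2=4)
macro 2: S0 reads c1=-2 → after 2×micro: 1; S1 reads c2=4 → after 3×micro: -4; S2 reads c0=1 → after 1×micro: 4 ⇒ (c0=1, c1=-4, c2=4)
macro 3: S0 reads c1=-4 → after 2×micro: 1; S1 reads c2=4 → after 3×micro: -4; S2 reads c0=1 → after 1×micro: 4 ⇒ (c0=1, c1=-4, c2=4)
macro 4: S0 reads c1=-4 → after 2×micro: 1; S1 reads c2=4 → after 3×micro: -4; S2 reads c0=1 → after 1×micro: 4 ⇒ (c0=1, c1=-4, c2=4)
macro 5: S0 reads c1=-4 → after 2×micro: 1; S1 reads c2=4 → after 3×micro: -4; S2 reads c0=1 → after 1×micro: 4 ⇒ (c0=1, c1=-4, c2=4)
macro 6: S0 reads c1=-4 → after 2×micro: 1; S1 reads c2=4 → after 3×micro: -4; S2 reads c0=1 → after 1×micro: 4 ⇒ (c0=1, c1=-4, c2=4)
macro 7: S0 reads c1=-4 → after 2×micro: 1; S1 reads c2=4 → after 3×micro: -4; S2 reads c0=1 → after 1×micro: 4 ⇒ (c0=1, c1=-4, c2=4)
macro 8: S0 reads c1=-4 → after 2×micro: 1; S1 reads c2=4 → after 3×micro: -4; S2 reads c0=1 → after 1×micro: 4 ⇒ (c0=1, c1=-4, c2=4)
macro 9: S0 reads c1=-4 → after 2×micro: 1; S1 reads c2=4 → after 3×micro: -4; S2 reads c0=1 → after 1×micro: 4 ⇒ (c0=1, c1=-4, c2=4)
macro 10: S0 reads c1=-4 → after 2×micro: 1; S1 reads c2=4 → after 3×micro: -4; S2 reads c0=1 → after 1×micro: 4 ⇒ (c0=1, c1=-4, c2=4)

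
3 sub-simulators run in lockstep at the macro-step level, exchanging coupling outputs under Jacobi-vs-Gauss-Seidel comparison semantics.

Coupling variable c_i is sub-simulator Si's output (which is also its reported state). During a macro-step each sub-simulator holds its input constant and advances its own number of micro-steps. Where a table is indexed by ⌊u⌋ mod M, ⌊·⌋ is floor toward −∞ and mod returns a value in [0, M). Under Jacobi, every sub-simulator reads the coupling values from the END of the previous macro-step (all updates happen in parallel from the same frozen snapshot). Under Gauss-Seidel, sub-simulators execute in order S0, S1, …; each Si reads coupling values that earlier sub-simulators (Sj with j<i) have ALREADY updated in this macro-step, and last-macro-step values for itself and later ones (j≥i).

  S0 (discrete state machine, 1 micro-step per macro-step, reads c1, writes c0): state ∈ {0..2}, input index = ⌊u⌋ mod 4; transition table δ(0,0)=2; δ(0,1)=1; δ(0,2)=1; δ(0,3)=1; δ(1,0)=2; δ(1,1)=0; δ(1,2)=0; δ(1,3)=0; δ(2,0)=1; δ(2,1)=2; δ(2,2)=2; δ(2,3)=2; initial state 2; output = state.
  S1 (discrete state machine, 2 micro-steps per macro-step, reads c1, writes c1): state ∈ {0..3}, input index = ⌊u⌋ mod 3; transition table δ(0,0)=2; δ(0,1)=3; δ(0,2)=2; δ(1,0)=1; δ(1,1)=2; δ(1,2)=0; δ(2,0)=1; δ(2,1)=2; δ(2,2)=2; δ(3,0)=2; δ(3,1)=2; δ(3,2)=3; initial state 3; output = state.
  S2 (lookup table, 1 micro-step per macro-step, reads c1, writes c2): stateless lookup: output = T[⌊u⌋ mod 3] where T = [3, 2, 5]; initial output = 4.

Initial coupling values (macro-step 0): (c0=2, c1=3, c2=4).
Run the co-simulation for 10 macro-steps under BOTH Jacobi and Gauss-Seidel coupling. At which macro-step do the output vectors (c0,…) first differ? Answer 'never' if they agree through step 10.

first divergence at macro-step: 1

[Jacobi] macro 1: S0 reads c1=3 → after 1×micro: 2; S1 reads c1=3 → after 2×micro: 1; S2 reads c1=3 → after 1×micro: 3 ⇒ (c0=2, c1=1, c2=3)
[Jacobi] macro 2: S0 reads c1=1 → after 1×micro: 2; S1 reads c1=1 → after 2×micro: 2; S2 reads c1=1 → after 1×micro: 2 ⇒ (c0=2, c1=2, c2=2)
[Jacobi] macro 3: S0 reads c1=2 → after 1×micro: 2; S1 reads c1=2 → after 2×micro: 2; S2 reads c1=2 → after 1×micro: 5 ⇒ (c0=2, c1=2, c2=5)
[Jacobi] macro 4: S0 reads c1=2 → after 1×micro: 2; S1 reads c1=2 → after 2×micro: 2; S2 reads c1=2 → after 1×micro: 5 ⇒ (c0=2, c1=2, c2=5)
[Jacobi] macro 5: S0 reads c1=2 → after 1×micro: 2; S1 reads c1=2 → after 2×micro: 2; S2 reads c1=2 → after 1×micro: 5 ⇒ (c0=2, c1=2, c2=5)
[Jacobi] macro 6: S0 reads c1=2 → after 1×micro: 2; S1 reads c1=2 → after 2×micro: 2; S2 reads c1=2 → after 1×micro: 5 ⇒ (c0=2, c1=2, c2=5)
[Jacobi] macro 7: S0 reads c1=2 → after 1×micro: 2; S1 reads c1=2 → after 2×micro: 2; S2 reads c1=2 → after 1×micro: 5 ⇒ (c0=2, c1=2, c2=5)
[Jacobi] macro 8: S0 reads c1=2 → after 1×micro: 2; S1 reads c1=2 → after 2×micro: 2; S2 reads c1=2 → after 1×micro: 5 ⇒ (c0=2, c1=2, c2=5)
[Jacobi] macro 9: S0 reads c1=2 → after 1×micro: 2; S1 reads c1=2 → after 2×micro: 2; S2 reads c1=2 → after 1×micro: 5 ⇒ (c0=2, c1=2, c2=5)
[Jacobi] macro 10: S0 reads c1=2 → after 1×micro: 2; S1 reads c1=2 → after 2×micro: 2; S2 reads c1=2 → after 1×micro: 5 ⇒ (c0=2, c1=2, c2=5)
[Gauss-Seidel] macro 1: S0 reads c1=3 → after 1×micro: 2; S1 reads c1=3 → after 2×micro: 1; S2 reads c1=1 → after 1×micro: 2 ⇒ (c0=2, c1=1, c2=2)
[Gauss-Seidel] macro 2: S0 reads c1=1 → after 1×micro: 2; S1 reads c1=1 → after 2×micro: 2; S2 reads c1=2 → after 1×micro: 5 ⇒ (c0=2, c1=2, c2=5)
[Gauss-Seidel] macro 3: S0 reads c1=2 → after 1×micro: 2; S1 reads c1=2 → after 2×micro: 2; S2 reads c1=2 → after 1×micro: 5 ⇒ (c0=2, c1=2, c2=5)
[Gauss-Seidel] macro 4: S0 reads c1=2 → after 1×micro: 2; S1 reads c1=2 → after 2×micro: 2; S2 reads c1=2 → after 1×micro: 5 ⇒ (c0=2, c1=2, c2=5)
[Gauss-Seidel] macro 5: S0 reads c1=2 → after 1×micro: 2; S1 reads c1=2 → after 2×micro: 2; S2 reads c1=2 → after 1×micro: 5 ⇒ (c0=2, c1=2, c2=5)
[Gauss-Seidel] macro 6: S0 reads c1=2 → after 1×micro: 2; S1 reads c1=2 → after 2×micro: 2; S2 reads c1=2 → after 1×micro: 5 ⇒ (c0=2, c1=2, c2=5)
[Gauss-Seidel] macro 7: S0 reads c1=2 → after 1×micro: 2; S1 reads c1=2 → after 2×micro: 2; S2 reads c1=2 → after 1×micro: 5 ⇒ (c0=2, c1=2, c2=5)
[Gauss-Seidel] macro 8: S0 reads c1=2 → after 1×micro: 2; S1 reads c1=2 → after 2×micro: 2; S2 reads c1=2 → after 1×micro: 5 ⇒ (c0=2, c1=2, c2=5)
[Gauss-Seidel] macro 9: S0 reads c1=2 → after 1×micro: 2; S1 reads c1=2 → after 2×micro: 2; S2 reads c1=2 → after 1×micro: 5 ⇒ (c0=2, c1=2, c2=5)
[Gauss-Seidel] macro 10: S0 reads c1=2 → after 1×micro: 2; S1 reads c1=2 → after 2×micro: 2; S2 reads c1=2 → after 1×micro: 5 ⇒ (c0=2, c1=2, c2=5)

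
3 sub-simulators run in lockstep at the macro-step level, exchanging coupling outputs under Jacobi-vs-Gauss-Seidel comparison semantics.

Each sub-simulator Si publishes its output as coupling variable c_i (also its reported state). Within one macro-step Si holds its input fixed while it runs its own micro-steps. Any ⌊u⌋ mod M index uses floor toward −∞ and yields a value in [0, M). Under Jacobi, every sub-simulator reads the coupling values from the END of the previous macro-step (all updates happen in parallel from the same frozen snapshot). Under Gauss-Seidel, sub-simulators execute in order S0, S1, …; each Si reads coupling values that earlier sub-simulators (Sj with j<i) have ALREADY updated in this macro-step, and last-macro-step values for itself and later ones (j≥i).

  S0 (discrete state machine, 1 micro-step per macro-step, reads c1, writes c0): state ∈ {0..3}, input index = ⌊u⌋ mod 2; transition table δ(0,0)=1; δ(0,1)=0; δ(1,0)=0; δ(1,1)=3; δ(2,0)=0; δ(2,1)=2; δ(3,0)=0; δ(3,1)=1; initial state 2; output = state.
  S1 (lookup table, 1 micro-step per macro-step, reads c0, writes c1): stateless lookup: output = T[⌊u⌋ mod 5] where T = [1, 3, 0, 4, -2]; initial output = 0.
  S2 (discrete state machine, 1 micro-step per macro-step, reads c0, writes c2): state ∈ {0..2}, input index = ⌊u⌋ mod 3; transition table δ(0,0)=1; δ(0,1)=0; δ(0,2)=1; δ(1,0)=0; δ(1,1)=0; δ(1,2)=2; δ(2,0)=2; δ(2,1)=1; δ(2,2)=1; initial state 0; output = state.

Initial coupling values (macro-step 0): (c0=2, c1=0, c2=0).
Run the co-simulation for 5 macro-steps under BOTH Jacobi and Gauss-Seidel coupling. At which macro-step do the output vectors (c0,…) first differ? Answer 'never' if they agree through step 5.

first divergence at macro-step: 1

[Jacobi] macro 1: S0 reads c1=0 → after 1×micro: 0; S1 reads c0=2 → after 1×micro: 0; S2 reads c0=2 → after 1×micro: 1 ⇒ (c0=0, c1=0, c2=1)
[Jacobi] macro 2: S0 reads c1=0 → after 1×micro: 1; S1 reads c0=0 → after 1×micro: 1; S2 reads c0=0 → after 1×micro: 0 ⇒ (c0=1, c1=1, c2=0)
[Jacobi] macro 3: S0 reads c1=1 → after 1×micro: 3; S1 reads c0=1 → after 1×micro: 3; S2 reads c0=1 → after 1×micro: 0 ⇒ (c0=3, c1=3, c2=0)
[Jacobi] macro 4: S0 reads c1=3 → after 1×micro: 1; S1 reads c0=3 → after 1×micro: 4; S2 reads c0=3 → after 1×micro: 1 ⇒ (c0=1, c1=4, c2=1)
[Jacobi] macro 5: S0 reads c1=4 → after 1×micro: 0; S1 reads c0=1 → after 1×micro: 3; S2 reads c0=1 → after 1×micro: 0 ⇒ (c0=0, c1=3, c2=0)
[Gauss-Seidel] macro 1: S0 reads c1=0 → after 1×micro: 0; S1 reads c0=0 → after 1×micro: 1; S2 reads c0=0 → after 1×micro: 1 ⇒ (c0=0, c1=1, c2=1)
[Gauss-Seidel] macro 2: S0 reads c1=1 → after 1×micro: 0; S1 reads c0=0 → after 1×micro: 1; S2 reads c0=0 → after 1×micro: 0 ⇒ (c0=0, c1=1, c2=0)
[Gauss-Seidel] macro 3: S0 reads c1=1 → after 1×micro: 0; S1 reads c0=0 → after 1×micro: 1; S2 reads c0=0 → after 1×micro: 1 ⇒ (c0=0, c1=1, c2=1)
[Gauss-Seidel] macro 4: S0 reads c1=1 → after 1×micro: 0; S1 reads c0=0 → after 1×micro: 1; S2 reads c0=0 → after 1×micro: 0 ⇒ (c0=0, c1=1, c2=0)
[Gauss-Seidel] macro 5: S0 reads c1=1 → after 1×micro: 0; S1 reads c0=0 → after 1×micro: 1; S2 reads c0=0 → after 1×micro: 1 ⇒ (c0=0, c1=1, c2=1)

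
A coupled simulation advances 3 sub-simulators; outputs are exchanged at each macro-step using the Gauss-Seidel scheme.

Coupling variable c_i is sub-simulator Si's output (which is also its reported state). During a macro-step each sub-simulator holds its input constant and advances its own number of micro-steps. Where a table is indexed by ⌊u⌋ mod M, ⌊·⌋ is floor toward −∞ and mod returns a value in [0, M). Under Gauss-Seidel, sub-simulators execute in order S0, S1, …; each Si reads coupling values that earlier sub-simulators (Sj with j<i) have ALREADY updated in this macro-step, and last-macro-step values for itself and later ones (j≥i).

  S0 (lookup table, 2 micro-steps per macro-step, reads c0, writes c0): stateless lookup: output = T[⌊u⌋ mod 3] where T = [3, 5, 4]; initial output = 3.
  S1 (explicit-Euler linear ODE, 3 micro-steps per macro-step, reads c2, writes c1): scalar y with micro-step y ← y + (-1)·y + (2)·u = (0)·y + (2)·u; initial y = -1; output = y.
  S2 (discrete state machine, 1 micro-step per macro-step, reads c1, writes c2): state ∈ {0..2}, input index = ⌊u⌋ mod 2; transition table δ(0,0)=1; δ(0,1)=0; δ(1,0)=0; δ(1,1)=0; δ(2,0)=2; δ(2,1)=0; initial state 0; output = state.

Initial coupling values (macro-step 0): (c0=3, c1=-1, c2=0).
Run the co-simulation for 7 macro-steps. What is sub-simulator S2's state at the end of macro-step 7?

macro 1: S0 reads c0=3 → after 2×micro: 3; S1 reads c2=0 → after 3×micro: 0; S2 reads c1=0 → after 1×micro: 1 ⇒ (c0=3, c1=0, c2=1)
macro 2: S0 reads c0=3 → after 2×micro: 3; S1 reads c2=1 → after 3×micro: 2; S2 reads c1=2 → after 1×micro: 0 ⇒ (c0=3, c1=2, c2=0)
macro 3: S0 reads c0=3 → after 2×micro: 3; S1 reads c2=0 → after 3×micro: 0; S2 reads c1=0 → after 1×micro: 1 ⇒ (c0=3, c1=0, c2=1)
macro 4: S0 reads c0=3 → after 2×micro: 3; S1 reads c2=1 → after 3×micro: 2; S2 reads c1=2 → after 1×micro: 0 ⇒ (c0=3, c1=2, c2=0)
macro 5: S0 reads c0=3 → after 2×micro: 3; S1 reads c2=0 → after 3×micro: 0; S2 reads c1=0 → after 1×micro: 1 ⇒ (c0=3, c1=0, c2=1)
macro 6: S0 reads c0=3 → after 2×micro: 3; S1 reads c2=1 → after 3×micro: 2; S2 reads c1=2 → after 1×micro: 0 ⇒ (c0=3, c1=2, c2=0)
macro 7: S0 reads c0=3 → after 2×micro: 3; S1 reads c2=0 → after 3×micro: 0; S2 reads c1=0 → after 1×micro: 1 ⇒ (c0=3, c1=0, c2=1)

S2 state at macro-step 7 = 1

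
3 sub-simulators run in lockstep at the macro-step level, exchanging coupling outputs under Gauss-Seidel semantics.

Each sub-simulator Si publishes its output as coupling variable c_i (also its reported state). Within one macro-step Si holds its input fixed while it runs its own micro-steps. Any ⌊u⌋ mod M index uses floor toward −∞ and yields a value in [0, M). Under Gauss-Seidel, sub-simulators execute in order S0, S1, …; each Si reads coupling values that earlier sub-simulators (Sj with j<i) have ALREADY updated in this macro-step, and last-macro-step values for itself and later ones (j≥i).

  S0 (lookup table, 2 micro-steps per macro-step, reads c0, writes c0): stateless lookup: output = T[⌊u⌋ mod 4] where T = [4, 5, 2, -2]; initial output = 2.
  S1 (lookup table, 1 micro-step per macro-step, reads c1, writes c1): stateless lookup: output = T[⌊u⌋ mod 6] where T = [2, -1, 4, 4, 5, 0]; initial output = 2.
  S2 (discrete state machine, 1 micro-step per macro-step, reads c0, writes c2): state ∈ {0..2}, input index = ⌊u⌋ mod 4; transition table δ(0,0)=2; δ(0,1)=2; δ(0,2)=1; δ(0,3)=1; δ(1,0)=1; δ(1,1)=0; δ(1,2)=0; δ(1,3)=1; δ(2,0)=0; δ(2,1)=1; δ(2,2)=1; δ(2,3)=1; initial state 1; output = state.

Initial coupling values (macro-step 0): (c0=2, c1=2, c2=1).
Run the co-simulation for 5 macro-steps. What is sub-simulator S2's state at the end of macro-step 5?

S2 state at macro-step 5 = 0

macro 1: S0 reads c0=2 → after 2×micro: 2; S1 reads c1=2 → after 1×micro: 4; S2 reads c0=2 → after 1×micro: 0 ⇒ (c0=2, c1=4, c2=0)
macro 2: S0 reads c0=2 → after 2×micro: 2; S1 reads c1=4 → after 1×micro: 5; S2 reads c0=2 → after 1×micro: 1 ⇒ (c0=2, c1=5, c2=1)
macro 3: S0 reads c0=2 → after 2×micro: 2; S1 reads c1=5 → after 1×micro: 0; S2 reads c0=2 → after 1×micro: 0 ⇒ (c0=2, c1=0, c2=0)
macro 4: S0 reads c0=2 → after 2×micro: 2; S1 reads c1=0 → after 1×micro: 2; S2 reads c0=2 → after 1×micro: 1 ⇒ (c0=2, c1=2, c2=1)
macro 5: S0 reads c0=2 → after 2×micro: 2; S1 reads c1=2 → after 1×micro: 4; S2 reads c0=2 → after 1×micro: 0 ⇒ (c0=2, c1=4, c2=0)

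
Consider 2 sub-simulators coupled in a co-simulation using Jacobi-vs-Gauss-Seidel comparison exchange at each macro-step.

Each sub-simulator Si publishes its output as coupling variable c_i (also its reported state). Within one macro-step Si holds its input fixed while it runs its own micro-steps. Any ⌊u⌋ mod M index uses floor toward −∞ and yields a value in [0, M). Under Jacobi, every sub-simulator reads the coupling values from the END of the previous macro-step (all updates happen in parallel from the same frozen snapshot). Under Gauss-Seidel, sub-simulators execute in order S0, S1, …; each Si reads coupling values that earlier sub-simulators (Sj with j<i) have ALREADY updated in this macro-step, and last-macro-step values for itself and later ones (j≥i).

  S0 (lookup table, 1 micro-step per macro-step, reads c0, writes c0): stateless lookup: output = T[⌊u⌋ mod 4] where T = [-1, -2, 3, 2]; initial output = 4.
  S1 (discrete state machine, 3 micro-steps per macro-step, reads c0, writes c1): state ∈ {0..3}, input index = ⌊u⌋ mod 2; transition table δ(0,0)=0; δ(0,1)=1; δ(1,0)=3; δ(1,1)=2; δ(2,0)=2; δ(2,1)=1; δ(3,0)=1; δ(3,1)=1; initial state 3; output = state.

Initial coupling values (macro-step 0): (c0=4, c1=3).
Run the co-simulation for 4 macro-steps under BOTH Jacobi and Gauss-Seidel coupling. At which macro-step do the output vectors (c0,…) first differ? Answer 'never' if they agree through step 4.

first divergence at macro-step: 2

[Jacobi] macro 1: S0 reads c0=4 → after 1×micro: -1; S1 reads c0=4 → after 3×micro: 1 ⇒ (c0=-1, c1=1)
[Jacobi] macro 2: S0 reads c0=-1 → after 1×micro: 2; S1 reads c0=-1 → after 3×micro: 2 ⇒ (c0=2, c1=2)
[Jacobi] macro 3: S0 reads c0=2 → after 1×micro: 3; S1 reads c0=2 → after 3×micro: 2 ⇒ (c0=3, c1=2)
[Jacobi] macro 4: S0 reads c0=3 → after 1×micro: 2; S1 reads c0=3 → after 3×micro: 1 ⇒ (c0=2, c1=1)
[Gauss-Seidel] macro 1: S0 reads c0=4 → after 1×micro: -1; S1 reads c0=-1 → after 3×micro: 1 ⇒ (c0=-1, c1=1)
[Gauss-Seidel] macro 2: S0 reads c0=-1 → after 1×micro: 2; S1 reads c0=2 → after 3×micro: 3 ⇒ (c0=2, c1=3)
[Gauss-Seidel] macro 3: S0 reads c0=2 → after 1×micro: 3; S1 reads c0=3 → after 3×micro: 1 ⇒ (c0=3, c1=1)
[Gauss-Seidel] macro 4: S0 reads c0=3 → after 1×micro: 2; S1 reads c0=2 → after 3×micro: 3 ⇒ (c0=2, c1=3)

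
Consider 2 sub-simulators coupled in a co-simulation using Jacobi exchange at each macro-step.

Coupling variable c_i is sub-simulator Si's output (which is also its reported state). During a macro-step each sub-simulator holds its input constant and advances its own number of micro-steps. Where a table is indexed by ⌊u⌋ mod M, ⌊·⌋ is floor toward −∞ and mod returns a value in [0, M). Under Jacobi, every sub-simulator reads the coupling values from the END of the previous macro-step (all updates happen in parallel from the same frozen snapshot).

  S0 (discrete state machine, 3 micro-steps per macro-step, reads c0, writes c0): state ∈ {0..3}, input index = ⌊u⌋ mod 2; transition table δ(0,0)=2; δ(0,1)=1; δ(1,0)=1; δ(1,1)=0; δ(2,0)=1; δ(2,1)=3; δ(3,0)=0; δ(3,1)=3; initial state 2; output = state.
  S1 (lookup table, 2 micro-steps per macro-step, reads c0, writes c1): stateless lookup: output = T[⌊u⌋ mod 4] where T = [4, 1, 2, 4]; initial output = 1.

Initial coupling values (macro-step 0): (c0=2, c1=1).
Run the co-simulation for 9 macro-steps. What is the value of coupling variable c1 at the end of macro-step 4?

c1 at macro-step 4 = 1

macro 1: S0 reads c0=2 → after 3×micro: 1; S1 reads c0=2 → after 2×micro: 2 ⇒ (c0=1, c1=2)
macro 2: S0 reads c0=1 → after 3×micro: 0; S1 reads c0=1 → after 2×micro: 1 ⇒ (c0=0, c1=1)
macro 3: S0 reads c0=0 → after 3×micro: 1; S1 reads c0=0 → after 2×micro: 4 ⇒ (c0=1, c1=4)
macro 4: S0 reads c0=1 → after 3×micro: 0; S1 reads c0=1 → after 2×micro: 1 ⇒ (c0=0, c1=1)
macro 5: S0 reads c0=0 → after 3×micro: 1; S1 reads c0=0 → after 2×micro: 4 ⇒ (c0=1, c1=4)
macro 6: S0 reads c0=1 → after 3×micro: 0; S1 reads c0=1 → after 2×micro: 1 ⇒ (c0=0, c1=1)
macro 7: S0 reads c0=0 → after 3×micro: 1; S1 reads c0=0 → after 2×micro: 4 ⇒ (c0=1, c1=4)
macro 8: S0 reads c0=1 → after 3×micro: 0; S1 reads c0=1 → after 2×micro: 1 ⇒ (c0=0, c1=1)
macro 9: S0 reads c0=0 → after 3×micro: 1; S1 reads c0=0 → after 2×micro: 4 ⇒ (c0=1, c1=4)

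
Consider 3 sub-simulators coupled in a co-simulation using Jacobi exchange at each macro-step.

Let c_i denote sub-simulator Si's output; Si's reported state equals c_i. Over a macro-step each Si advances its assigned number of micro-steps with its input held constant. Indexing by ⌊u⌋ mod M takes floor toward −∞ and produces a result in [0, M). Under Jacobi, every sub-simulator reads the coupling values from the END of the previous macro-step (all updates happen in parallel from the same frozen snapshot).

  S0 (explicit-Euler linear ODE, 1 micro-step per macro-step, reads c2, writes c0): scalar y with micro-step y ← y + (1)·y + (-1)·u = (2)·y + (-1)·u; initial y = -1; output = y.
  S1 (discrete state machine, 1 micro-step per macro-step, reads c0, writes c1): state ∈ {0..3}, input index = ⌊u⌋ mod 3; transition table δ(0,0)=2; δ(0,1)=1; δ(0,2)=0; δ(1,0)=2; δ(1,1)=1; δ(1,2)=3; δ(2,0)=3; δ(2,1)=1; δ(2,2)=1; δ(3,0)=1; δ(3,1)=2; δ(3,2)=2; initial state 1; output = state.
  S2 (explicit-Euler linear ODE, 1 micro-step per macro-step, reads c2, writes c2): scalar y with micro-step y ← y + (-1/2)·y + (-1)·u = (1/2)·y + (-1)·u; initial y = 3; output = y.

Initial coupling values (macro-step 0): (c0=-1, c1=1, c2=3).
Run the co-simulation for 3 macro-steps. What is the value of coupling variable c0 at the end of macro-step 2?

c0 at macro-step 2 = -17/2

macro 1: S0 reads c2=3 → after 1×micro: -5; S1 reads c0=-1 → after 1×micro: 3; S2 reads c2=3 → after 1×micro: -3/2 ⇒ (c0=-5, c1=3, c2=-3/2)
macro 2: S0 reads c2=-3/2 → after 1×micro: -17/2; S1 reads c0=-5 → after 1×micro: 2; S2 reads c2=-3/2 → after 1×micro: 3/4 ⇒ (c0=-17/2, c1=2, c2=3/4)
macro 3: S0 reads c2=3/4 → after 1×micro: -71/4; S1 reads c0=-17/2 → after 1×micro: 3; S2 reads c2=3/4 → after 1×micro: -3/8 ⇒ (c0=-71/4, c1=3, c2=-3/8)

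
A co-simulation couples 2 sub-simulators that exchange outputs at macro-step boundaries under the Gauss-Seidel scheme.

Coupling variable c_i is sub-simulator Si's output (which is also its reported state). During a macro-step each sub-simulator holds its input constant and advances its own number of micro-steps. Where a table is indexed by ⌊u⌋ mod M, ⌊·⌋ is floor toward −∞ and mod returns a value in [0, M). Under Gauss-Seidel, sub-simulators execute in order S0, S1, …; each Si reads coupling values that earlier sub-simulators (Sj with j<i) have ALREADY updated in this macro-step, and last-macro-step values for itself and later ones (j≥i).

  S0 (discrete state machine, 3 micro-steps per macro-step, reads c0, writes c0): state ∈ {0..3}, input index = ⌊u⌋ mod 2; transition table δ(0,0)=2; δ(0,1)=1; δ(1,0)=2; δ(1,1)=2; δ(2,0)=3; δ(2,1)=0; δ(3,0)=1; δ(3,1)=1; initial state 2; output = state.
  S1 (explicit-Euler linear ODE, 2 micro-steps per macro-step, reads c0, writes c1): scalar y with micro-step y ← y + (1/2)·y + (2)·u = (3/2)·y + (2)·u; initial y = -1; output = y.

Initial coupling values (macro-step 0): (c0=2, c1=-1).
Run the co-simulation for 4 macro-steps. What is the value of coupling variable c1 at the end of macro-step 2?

macro 1: S0 reads c0=2 → after 3×micro: 2; S1 reads c0=2 → after 2×micro: 31/4 ⇒ (c0=2, c1=31/4)
macro 2: S0 reads c0=2 → after 3×micro: 2; S1 reads c0=2 → after 2×micro: 439/16 ⇒ (c0=2, c1=439/16)
macro 3: S0 reads c0=2 → after 3×micro: 2; S1 reads c0=2 → after 2×micro: 4591/64 ⇒ (c0=2, c1=4591/64)
macro 4: S0 reads c0=2 → after 3×micro: 2; S1 reads c0=2 → after 2×micro: 43879/256 ⇒ (c0=2, c1=43879/256)

c1 at macro-step 2 = 439/16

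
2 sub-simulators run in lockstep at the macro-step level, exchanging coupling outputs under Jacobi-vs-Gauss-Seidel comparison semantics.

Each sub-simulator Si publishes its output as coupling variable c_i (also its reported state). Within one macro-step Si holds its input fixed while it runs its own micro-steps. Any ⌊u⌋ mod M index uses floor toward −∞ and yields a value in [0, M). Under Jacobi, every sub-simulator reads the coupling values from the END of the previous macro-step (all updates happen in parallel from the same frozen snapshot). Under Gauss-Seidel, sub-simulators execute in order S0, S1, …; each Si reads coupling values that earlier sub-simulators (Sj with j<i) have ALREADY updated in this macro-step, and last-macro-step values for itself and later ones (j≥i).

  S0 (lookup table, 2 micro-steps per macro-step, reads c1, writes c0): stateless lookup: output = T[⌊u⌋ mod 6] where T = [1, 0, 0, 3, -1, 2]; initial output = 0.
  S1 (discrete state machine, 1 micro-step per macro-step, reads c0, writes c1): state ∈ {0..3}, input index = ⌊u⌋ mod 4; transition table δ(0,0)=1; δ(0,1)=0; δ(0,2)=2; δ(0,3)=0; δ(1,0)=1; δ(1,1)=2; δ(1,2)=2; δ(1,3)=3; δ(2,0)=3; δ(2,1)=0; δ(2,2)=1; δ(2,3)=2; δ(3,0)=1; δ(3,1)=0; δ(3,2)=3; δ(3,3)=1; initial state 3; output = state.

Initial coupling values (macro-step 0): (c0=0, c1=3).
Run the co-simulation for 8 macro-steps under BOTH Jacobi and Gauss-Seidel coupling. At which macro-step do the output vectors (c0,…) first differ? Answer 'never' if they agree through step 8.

[Jacobi] macro 1: S0 reads c1=3 → after 2×micro: 3; S1 reads c0=0 → after 1×micro: 1 ⇒ (c0=3, c1=1)
[Jacobi] macro 2: S0 reads c1=1 → after 2×micro: 0; S1 reads c0=3 → after 1×micro: 3 ⇒ (c0=0, c1=3)
[Jacobi] macro 3: S0 reads c1=3 → after 2×micro: 3; S1 reads c0=0 → after 1×micro: 1 ⇒ (c0=3, c1=1)
[Jacobi] macro 4: S0 reads c1=1 → after 2×micro: 0; S1 reads c0=3 → after 1×micro: 3 ⇒ (c0=0, c1=3)
[Jacobi] macro 5: S0 reads c1=3 → after 2×micro: 3; S1 reads c0=0 → after 1×micro: 1 ⇒ (c0=3, c1=1)
[Jacobi] macro 6: S0 reads c1=1 → after 2×micro: 0; S1 reads c0=3 → after 1×micro: 3 ⇒ (c0=0, c1=3)
[Jacobi] macro 7: S0 reads c1=3 → after 2×micro: 3; S1 reads c0=0 → after 1×micro: 1 ⇒ (c0=3, c1=1)
[Jacobi] macro 8: S0 reads c1=1 → after 2×micro: 0; S1 reads c0=3 → after 1×micro: 3 ⇒ (c0=0, c1=3)
[Gauss-Seidel] macro 1: S0 reads c1=3 → after 2×micro: 3; S1 reads c0=3 → after 1×micro: 1 ⇒ (c0=3, c1=1)
[Gauss-Seidel] macro 2: S0 reads c1=1 → after 2×micro: 0; S1 reads c0=0 → after 1×micro: 1 ⇒ (c0=0, c1=1)
[Gauss-Seidel] macro 3: S0 reads c1=1 → after 2×micro: 0; S1 reads c0=0 → after 1×micro: 1 ⇒ (c0=0, c1=1)
[Gauss-Seidel] macro 4: S0 reads c1=1 → after 2×micro: 0; S1 reads c0=0 → after 1×micro: 1 ⇒ (c0=0, c1=1)
[Gauss-Seidel] macro 5: S0 reads c1=1 → after 2×micro: 0; S1 reads c0=0 → after 1×micro: 1 ⇒ (c0=0, c1=1)
[Gauss-Seidel] macro 6: S0 reads c1=1 → after 2×micro: 0; S1 reads c0=0 → after 1×micro: 1 ⇒ (c0=0, c1=1)
[Gauss-Seidel] macro 7: S0 reads c1=1 → after 2×micro: 0; S1 reads c0=0 → after 1×micro: 1 ⇒ (c0=0, c1=1)
[Gauss-Seidel] macro 8: S0 reads c1=1 → after 2×micro: 0; S1 reads c0=0 → after 1×micro: 1 ⇒ (c0=0, c1=1)

first divergence at macro-step: 2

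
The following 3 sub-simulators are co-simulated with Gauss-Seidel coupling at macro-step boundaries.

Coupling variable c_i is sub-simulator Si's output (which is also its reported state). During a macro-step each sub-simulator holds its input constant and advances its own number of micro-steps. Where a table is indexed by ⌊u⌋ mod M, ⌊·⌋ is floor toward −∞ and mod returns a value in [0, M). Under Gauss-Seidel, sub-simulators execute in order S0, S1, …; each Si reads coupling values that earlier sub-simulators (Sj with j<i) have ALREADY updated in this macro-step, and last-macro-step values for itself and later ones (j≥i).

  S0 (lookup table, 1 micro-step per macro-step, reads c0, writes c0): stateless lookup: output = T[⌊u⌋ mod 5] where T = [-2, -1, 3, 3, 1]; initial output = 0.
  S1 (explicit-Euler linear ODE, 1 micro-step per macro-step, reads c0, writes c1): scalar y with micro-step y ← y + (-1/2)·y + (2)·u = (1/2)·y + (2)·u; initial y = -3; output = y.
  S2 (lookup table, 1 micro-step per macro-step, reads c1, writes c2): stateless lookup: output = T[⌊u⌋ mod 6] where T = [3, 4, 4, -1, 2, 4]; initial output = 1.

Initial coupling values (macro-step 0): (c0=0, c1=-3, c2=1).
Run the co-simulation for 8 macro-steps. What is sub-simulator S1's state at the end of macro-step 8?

macro 1: S0 reads c0=0 → after 1×micro: -2; S1 reads c0=-2 → after 1×micro: -11/2; S2 reads c1=-11/2 → after 1×micro: 3 ⇒ (c0=-2, c1=-11/2, c2=3)
macro 2: S0 reads c0=-2 → after 1×micro: 3; S1 reads c0=3 → after 1×micro: 13/4; S2 reads c1=13/4 → after 1×micro: -1 ⇒ (c0=3, c1=13/4, c2=-1)
macro 3: S0 reads c0=3 → after 1×micro: 3; S1 reads c0=3 → after 1×micro: 61/8; S2 reads c1=61/8 → after 1×micro: 4 ⇒ (c0=3, c1=61/8, c2=4)
macro 4: S0 reads c0=3 → after 1×micro: 3; S1 reads c0=3 → after 1×micro: 157/16; S2 reads c1=157/16 → after 1×micro: -1 ⇒ (c0=3, c1=157/16, c2=-1)
macro 5: S0 reads c0=3 → after 1×micro: 3; S1 reads c0=3 → after 1×micro: 349/32; S2 reads c1=349/32 → after 1×micro: 2 ⇒ (c0=3, c1=349/32, c2=2)
macro 6: S0 reads c0=3 → after 1×micro: 3; S1 reads c0=3 → after 1×micro: 733/64; S2 reads c1=733/64 → after 1×micro: 4 ⇒ (c0=3, c1=733/64, c2=4)
macro 7: S0 reads c0=3 → after 1×micro: 3; S1 reads c0=3 → after 1×micro: 1501/128; S2 reads c1=1501/128 → after 1×micro: 4 ⇒ (c0=3, c1=1501/128, c2=4)
macro 8: S0 reads c0=3 → after 1×micro: 3; S1 reads c0=3 → after 1×micro: 3037/256; S2 reads c1=3037/256 → after 1×micro: 4 ⇒ (c0=3, c1=3037/256, c2=4)

S1 state at macro-step 8 = 3037/256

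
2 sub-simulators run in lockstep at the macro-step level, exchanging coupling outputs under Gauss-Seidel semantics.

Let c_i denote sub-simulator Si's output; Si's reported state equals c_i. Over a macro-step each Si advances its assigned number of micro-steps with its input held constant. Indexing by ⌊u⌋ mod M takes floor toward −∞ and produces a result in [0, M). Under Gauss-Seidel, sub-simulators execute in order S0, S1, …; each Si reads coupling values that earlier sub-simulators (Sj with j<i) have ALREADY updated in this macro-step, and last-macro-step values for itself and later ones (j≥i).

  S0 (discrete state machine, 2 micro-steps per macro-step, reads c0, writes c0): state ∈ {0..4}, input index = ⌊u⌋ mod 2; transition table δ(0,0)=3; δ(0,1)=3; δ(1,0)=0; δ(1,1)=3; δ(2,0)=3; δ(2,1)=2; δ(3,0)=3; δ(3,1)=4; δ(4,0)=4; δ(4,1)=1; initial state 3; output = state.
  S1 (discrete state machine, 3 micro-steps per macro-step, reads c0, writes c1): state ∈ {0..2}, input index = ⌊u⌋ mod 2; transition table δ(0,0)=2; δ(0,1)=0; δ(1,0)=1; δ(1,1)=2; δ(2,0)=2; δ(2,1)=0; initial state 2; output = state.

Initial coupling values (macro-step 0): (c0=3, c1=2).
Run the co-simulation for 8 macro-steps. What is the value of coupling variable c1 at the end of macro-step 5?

macro 1: S0 reads c0=3 → after 2×micro: 1; S1 reads c0=1 → after 3×micro: 0 ⇒ (c0=1, c1=0)
macro 2: S0 reads c0=1 → after 2×micro: 4; S1 reads c0=4 → after 3×micro: 2 ⇒ (c0=4, c1=2)
macro 3: S0 reads c0=4 → after 2×micro: 4; S1 reads c0=4 → after 3×micro: 2 ⇒ (c0=4, c1=2)
macro 4: S0 reads c0=4 → after 2×micro: 4; S1 reads c0=4 → after 3×micro: 2 ⇒ (c0=4, c1=2)
macro 5: S0 reads c0=4 → after 2×micro: 4; S1 reads c0=4 → after 3×micro: 2 ⇒ (c0=4, c1=2)
macro 6: S0 reads c0=4 → after 2×micro: 4; S1 reads c0=4 → after 3×micro: 2 ⇒ (c0=4, c1=2)
macro 7: S0 reads c0=4 → after 2×micro: 4; S1 reads c0=4 → after 3×micro: 2 ⇒ (c0=4, c1=2)
macro 8: S0 reads c0=4 → after 2×micro: 4; S1 reads c0=4 → after 3×micro: 2 ⇒ (c0=4, c1=2)

c1 at macro-step 5 = 2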